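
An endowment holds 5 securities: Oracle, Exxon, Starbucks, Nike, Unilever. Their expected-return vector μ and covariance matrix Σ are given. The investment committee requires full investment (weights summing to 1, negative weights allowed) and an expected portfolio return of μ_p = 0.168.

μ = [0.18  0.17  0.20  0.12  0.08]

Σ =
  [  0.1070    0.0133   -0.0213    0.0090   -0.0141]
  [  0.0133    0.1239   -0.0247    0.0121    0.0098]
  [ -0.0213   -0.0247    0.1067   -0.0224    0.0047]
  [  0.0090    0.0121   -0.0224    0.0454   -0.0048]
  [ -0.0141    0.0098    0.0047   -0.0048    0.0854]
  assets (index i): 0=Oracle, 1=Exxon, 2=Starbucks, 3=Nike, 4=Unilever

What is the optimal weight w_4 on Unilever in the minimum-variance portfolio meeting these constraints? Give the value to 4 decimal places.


0.0155

x=Σ⁻¹μ = [2.0141  1.3707  3.3058  3.6295  1.1341]
y=Σ⁻¹𝟙 = [11.5927  6.6904  18.6394  28.5622  13.4354]
a=μᵀx=1.782991  b=𝟙ᵀx=11.454229  c=𝟙ᵀy=78.920108  D=ac−b²=9.514446
λ₁=(c·0.168−b)/D = (78.920108·0.168−11.454229)/9.514446 = 0.189643
λ₂=(a−b·0.168)/D = (1.782991−11.454229·0.168)/9.514446 = -0.014853
w* = 0.189643·x + -0.014853·y:
  w_0 = 0.189643·2.0141 + -0.014853·11.5927 = 0.2098  (Oracle)
  w_1 = 0.189643·1.3707 + -0.014853·6.6904 = 0.1606  (Exxon)
  w_2 = 0.189643·3.3058 + -0.014853·18.6394 = 0.3501  (Starbucks)
  w_3 = 0.189643·3.6295 + -0.014853·28.5622 = 0.2641  (Nike)
  w_4 = 0.189643·1.1341 + -0.014853·13.4354 = 0.0155  (Unilever)
Σw_i=1.0000  μᵀw=0.1680
σ²=wᵀΣw=λ₁·μ_p+λ₂ = 0.189643·0.168 + -0.014853 = 0.017007 ≈ 0.0170


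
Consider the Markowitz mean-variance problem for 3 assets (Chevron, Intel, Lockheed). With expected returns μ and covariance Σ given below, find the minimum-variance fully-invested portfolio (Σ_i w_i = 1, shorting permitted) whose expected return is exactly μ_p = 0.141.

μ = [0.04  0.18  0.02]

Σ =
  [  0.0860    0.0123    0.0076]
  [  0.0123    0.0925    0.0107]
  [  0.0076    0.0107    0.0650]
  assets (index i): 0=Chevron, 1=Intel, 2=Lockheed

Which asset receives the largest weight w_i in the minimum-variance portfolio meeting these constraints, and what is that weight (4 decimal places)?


g=Σ⁻¹μ = [0.1927  1.9240  -0.0316]
h=Σ⁻¹𝟙 = [9.3278  8.0707  12.9654]
a=μᵀg=0.353392  b=𝟙ᵀg=2.085144  c=𝟙ᵀh=30.363928  D=ac−b²=6.382558
λ₁=(c·0.141−b)/D = (30.363928·0.141−2.085144)/6.382558 = 0.344089
λ₂=(a−b·0.141)/D = (0.353392−2.085144·0.141)/6.382558 = 0.009305
w* = 0.344089·g + 0.009305·h:
  w_0 = 0.344089·0.1927 + 0.009305·9.3278 = 0.1531  (Chevron)
  w_1 = 0.344089·1.9240 + 0.009305·8.0707 = 0.7371  (Intel)
  w_2 = 0.344089·-0.0316 + 0.009305·12.9654 = 0.1098  (Lockheed)
Σw_i=1.0000  μᵀw=0.1410
σ²=wᵀΣw=λ₁·μ_p+λ₂ = 0.344089·0.141 + 0.009305 = 0.057821 ≈ 0.0578

Intel (0.7371)


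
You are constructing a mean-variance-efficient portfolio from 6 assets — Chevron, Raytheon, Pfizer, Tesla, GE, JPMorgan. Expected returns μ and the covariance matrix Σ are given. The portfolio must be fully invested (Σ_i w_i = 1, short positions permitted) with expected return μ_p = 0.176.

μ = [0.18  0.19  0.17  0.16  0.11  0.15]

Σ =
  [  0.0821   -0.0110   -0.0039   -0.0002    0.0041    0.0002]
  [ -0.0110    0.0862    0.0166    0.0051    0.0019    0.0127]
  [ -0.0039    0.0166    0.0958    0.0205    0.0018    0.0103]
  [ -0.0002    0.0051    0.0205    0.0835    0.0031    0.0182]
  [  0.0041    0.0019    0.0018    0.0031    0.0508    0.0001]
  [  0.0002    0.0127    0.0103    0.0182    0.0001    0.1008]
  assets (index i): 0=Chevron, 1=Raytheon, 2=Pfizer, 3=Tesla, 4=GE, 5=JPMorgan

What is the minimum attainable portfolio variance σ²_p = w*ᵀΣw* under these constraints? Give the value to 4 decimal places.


x=Σ⁻¹μ = [2.4334  2.0557  1.1190  1.2641  1.7736  0.8799]
y=Σ⁻¹𝟙 = [12.9830  10.1969  6.5184  7.7084  17.5416  6.5349]
a=μᵀx=1.548151  b=𝟙ᵀx=9.525620  c=𝟙ᵀy=61.483118  D=ac−b²=4.447691
λ₁=(c·0.176−b)/D = (61.483118·0.176−9.525620)/4.447691 = 0.291254
λ₂=(a−b·0.176)/D = (1.548151−9.525620·0.176)/4.447691 = -0.028860
w* = 0.291254·x + -0.028860·y:
  w_0 = 0.291254·2.4334 + -0.028860·12.9830 = 0.3341  (Chevron)
  w_1 = 0.291254·2.0557 + -0.028860·10.1969 = 0.3045  (Raytheon)
  w_2 = 0.291254·1.1190 + -0.028860·6.5184 = 0.1378  (Pfizer)
  w_3 = 0.291254·1.2641 + -0.028860·7.7084 = 0.1457  (Tesla)
  w_4 = 0.291254·1.7736 + -0.028860·17.5416 = 0.0103  (GE)
  w_5 = 0.291254·0.8799 + -0.028860·6.5349 = 0.0677  (JPMorgan)
Σw_i=1.0000  μᵀw=0.1760
σ²=wᵀΣw=λ₁·μ_p+λ₂ = 0.291254·0.176 + -0.028860 = 0.022401 ≈ 0.0224

0.0224


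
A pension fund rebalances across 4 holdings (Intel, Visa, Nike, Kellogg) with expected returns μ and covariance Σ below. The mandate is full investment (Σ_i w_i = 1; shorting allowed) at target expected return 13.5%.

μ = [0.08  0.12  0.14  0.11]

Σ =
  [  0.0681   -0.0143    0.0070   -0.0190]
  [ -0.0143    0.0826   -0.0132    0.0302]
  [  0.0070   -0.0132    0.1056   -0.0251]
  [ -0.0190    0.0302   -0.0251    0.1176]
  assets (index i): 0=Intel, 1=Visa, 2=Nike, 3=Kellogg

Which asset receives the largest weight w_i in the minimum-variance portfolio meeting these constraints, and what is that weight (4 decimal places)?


x=Σ⁻¹μ = [1.6569  1.5869  1.6891  1.1561]
y=Σ⁻¹𝟙 = [19.2505  13.4763  12.4475  10.8096]
a=μᵀx=0.686613  b=𝟙ᵀx=6.088896  c=𝟙ᵀy=55.983862  D=ac−b²=1.364580
λ₁=(c·0.135−b)/D = (55.983862·0.135−6.088896)/1.364580 = 1.076467
λ₂=(a−b·0.135)/D = (0.686613−6.088896·0.135)/1.364580 = -0.099216
w* = 1.076467·x + -0.099216·y:
  w_0 = 1.076467·1.6569 + -0.099216·19.2505 = -0.1264  (Intel)
  w_1 = 1.076467·1.5869 + -0.099216·13.4763 = 0.3712  (Visa)
  w_2 = 1.076467·1.6891 + -0.099216·12.4475 = 0.5832  (Nike)
  w_3 = 1.076467·1.1561 + -0.099216·10.8096 = 0.1720  (Kellogg)
Σw_i=1.0000  μᵀw=0.1350
σ²=wᵀΣw=λ₁·μ_p+λ₂ = 1.076467·0.135 + -0.099216 = 0.046107 ≈ 0.0461

Nike (0.5832)


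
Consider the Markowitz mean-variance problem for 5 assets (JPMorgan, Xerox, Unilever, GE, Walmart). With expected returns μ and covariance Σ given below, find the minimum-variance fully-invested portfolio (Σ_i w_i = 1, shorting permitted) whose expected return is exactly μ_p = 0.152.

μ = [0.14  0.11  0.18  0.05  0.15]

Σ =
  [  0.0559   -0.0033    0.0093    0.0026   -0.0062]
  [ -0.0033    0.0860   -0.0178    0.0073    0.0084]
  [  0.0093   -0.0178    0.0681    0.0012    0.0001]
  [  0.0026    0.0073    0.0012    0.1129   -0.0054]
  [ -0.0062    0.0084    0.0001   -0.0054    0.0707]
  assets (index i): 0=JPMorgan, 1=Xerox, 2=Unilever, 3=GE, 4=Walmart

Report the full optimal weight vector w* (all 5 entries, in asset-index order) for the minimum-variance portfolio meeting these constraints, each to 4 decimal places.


u=Σ⁻¹μ = [2.3687  1.7002  2.7547  0.3520  2.1503]
v=Σ⁻¹𝟙 = [17.3246  13.4112  15.6591  8.1264  14.6687]
a=μᵀu=1.354640  b=𝟙ᵀu=9.325928  c=𝟙ᵀv=69.189953  D=ac−b²=6.754562
λ₁=(c·0.152−b)/D = (69.189953·0.152−9.325928)/6.754562 = 0.176317
λ₂=(a−b·0.152)/D = (1.354640−9.325928·0.152)/6.754562 = -0.009312
w* = 0.176317·u + -0.009312·v:
  w_0 = 0.176317·2.3687 + -0.009312·17.3246 = 0.2563  (JPMorgan)
  w_1 = 0.176317·1.7002 + -0.009312·13.4112 = 0.1749  (Xerox)
  w_2 = 0.176317·2.7547 + -0.009312·15.6591 = 0.3399  (Unilever)
  w_3 = 0.176317·0.3520 + -0.009312·8.1264 = -0.0136  (GE)
  w_4 = 0.176317·2.1503 + -0.009312·14.6687 = 0.2425  (Walmart)
Σw_i=1.0000  μᵀw=0.1520
σ²=wᵀΣw=λ₁·μ_p+λ₂ = 0.176317·0.152 + -0.009312 = 0.017488 ≈ 0.0175

0.2563  0.1749  0.3399  -0.0136  0.2425


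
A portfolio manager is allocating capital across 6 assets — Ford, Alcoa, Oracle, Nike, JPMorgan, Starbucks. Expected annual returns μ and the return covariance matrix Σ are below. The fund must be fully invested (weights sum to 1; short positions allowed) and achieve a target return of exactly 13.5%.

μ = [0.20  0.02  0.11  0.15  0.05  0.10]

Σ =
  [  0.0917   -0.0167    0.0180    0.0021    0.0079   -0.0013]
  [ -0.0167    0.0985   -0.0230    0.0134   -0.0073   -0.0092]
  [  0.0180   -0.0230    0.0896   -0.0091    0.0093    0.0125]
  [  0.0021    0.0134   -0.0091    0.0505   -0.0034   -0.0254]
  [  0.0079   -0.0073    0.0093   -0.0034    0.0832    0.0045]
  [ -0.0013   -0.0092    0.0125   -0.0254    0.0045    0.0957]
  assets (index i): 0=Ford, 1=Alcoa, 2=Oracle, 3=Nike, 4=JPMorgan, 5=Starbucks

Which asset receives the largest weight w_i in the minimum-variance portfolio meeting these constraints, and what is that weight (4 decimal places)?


Nike (0.4032)

g=Σ⁻¹μ = [1.9638  0.4510  1.0321  3.9989  0.3927  2.0231]
h=Σ⁻¹𝟙 = [9.6454  13.2563  11.8701  27.3414  11.1355  17.0374]
a=μᵀg=1.337096  b=𝟙ᵀg=9.861631  c=𝟙ᵀh=90.286059  D=ac−b²=23.469348
λ₁=(c·0.135−b)/D = (90.286059·0.135−9.861631)/23.469348 = 0.099150
λ₂=(a−b·0.135)/D = (1.337096−9.861631·0.135)/23.469348 = 0.000246
w* = 0.099150·g + 0.000246·h:
  w_0 = 0.099150·1.9638 + 0.000246·9.6454 = 0.1971  (Ford)
  w_1 = 0.099150·0.4510 + 0.000246·13.2563 = 0.0480  (Alcoa)
  w_2 = 0.099150·1.0321 + 0.000246·11.8701 = 0.1053  (Oracle)
  w_3 = 0.099150·3.9989 + 0.000246·27.3414 = 0.4032  (Nike)
  w_4 = 0.099150·0.3927 + 0.000246·11.1355 = 0.0417  (JPMorgan)
  w_5 = 0.099150·2.0231 + 0.000246·17.0374 = 0.2048  (Starbucks)
Σw_i=1.0000  μᵀw=0.1350
σ²=wᵀΣw=λ₁·μ_p+λ₂ = 0.099150·0.135 + 0.000246 = 0.013631 ≈ 0.0136


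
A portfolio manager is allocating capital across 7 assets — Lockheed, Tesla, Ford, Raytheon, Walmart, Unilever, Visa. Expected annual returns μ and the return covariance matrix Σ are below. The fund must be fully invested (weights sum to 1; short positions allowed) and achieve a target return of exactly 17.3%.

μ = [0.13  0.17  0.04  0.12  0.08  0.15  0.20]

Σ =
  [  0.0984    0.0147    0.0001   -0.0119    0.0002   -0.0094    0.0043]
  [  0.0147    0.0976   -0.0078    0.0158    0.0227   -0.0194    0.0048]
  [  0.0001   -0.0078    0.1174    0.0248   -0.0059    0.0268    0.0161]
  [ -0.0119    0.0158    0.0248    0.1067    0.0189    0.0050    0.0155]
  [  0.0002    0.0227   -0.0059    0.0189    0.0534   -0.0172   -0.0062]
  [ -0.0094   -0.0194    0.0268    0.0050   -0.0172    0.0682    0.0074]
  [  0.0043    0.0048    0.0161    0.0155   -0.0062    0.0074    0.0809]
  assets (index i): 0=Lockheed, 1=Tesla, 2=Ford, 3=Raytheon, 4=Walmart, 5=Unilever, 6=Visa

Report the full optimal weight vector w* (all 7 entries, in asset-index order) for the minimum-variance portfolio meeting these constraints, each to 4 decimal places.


x=Σ⁻¹μ = [1.3518  1.5178  -0.5891  0.3649  1.9660  3.2784  2.2084]
y=Σ⁻¹𝟙 = [10.9596  6.8210  3.4029  2.1596  23.4789  21.4412  10.1208]
a=μᵀx=1.544715  b=𝟙ᵀx=10.098239  c=𝟙ᵀy=78.384011  D=ac−b²=19.106530
λ₁=(c·0.173−b)/D = (78.384011·0.173−10.098239)/19.106530 = 0.181205
λ₂=(a−b·0.173)/D = (1.544715−10.098239·0.173)/19.106530 = -0.010587
w* = 0.181205·x + -0.010587·y:
  w_0 = 0.181205·1.3518 + -0.010587·10.9596 = 0.1289  (Lockheed)
  w_1 = 0.181205·1.5178 + -0.010587·6.8210 = 0.2028  (Tesla)
  w_2 = 0.181205·-0.5891 + -0.010587·3.4029 = -0.1428  (Ford)
  w_3 = 0.181205·0.3649 + -0.010587·2.1596 = 0.0433  (Raytheon)
  w_4 = 0.181205·1.9660 + -0.010587·23.4789 = 0.1077  (Walmart)
  w_5 = 0.181205·3.2784 + -0.010587·21.4412 = 0.3671  (Unilever)
  w_6 = 0.181205·2.2084 + -0.010587·10.1208 = 0.2930  (Visa)
Σw_i=1.0000  μᵀw=0.1730
σ²=wᵀΣw=λ₁·μ_p+λ₂ = 0.181205·0.173 + -0.010587 = 0.020761 ≈ 0.0208

0.1289  0.2028  -0.1428  0.0433  0.1077  0.3671  0.2930


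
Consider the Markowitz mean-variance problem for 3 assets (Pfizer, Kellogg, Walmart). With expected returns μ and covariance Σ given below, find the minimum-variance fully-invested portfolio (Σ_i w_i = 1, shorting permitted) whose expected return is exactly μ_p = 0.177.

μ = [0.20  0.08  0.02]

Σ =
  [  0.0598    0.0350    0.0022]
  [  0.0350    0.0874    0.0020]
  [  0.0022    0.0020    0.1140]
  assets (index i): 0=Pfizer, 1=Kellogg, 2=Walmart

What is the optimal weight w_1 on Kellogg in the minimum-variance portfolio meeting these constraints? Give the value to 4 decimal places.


x=Σ⁻¹μ = [3.6651  -0.5550  0.1144]
y=Σ⁻¹𝟙 = [12.8378  6.1080  8.4170]
a=μᵀx=0.690910  b=𝟙ᵀx=3.224546  c=𝟙ᵀy=27.362875  D=ac−b²=8.507586
λ₁=(c·0.177−b)/D = (27.362875·0.177−3.224546)/8.507586 = 0.190263
λ₂=(a−b·0.177)/D = (0.690910−3.224546·0.177)/8.507586 = 0.014124
w* = 0.190263·x + 0.014124·y:
  w_0 = 0.190263·3.6651 + 0.014124·12.8378 = 0.8787  (Pfizer)
  w_1 = 0.190263·-0.5550 + 0.014124·6.1080 = -0.0193  (Kellogg)
  w_2 = 0.190263·0.1144 + 0.014124·8.4170 = 0.1407  (Walmart)
Σw_i=1.0000  μᵀw=0.1770
σ²=wᵀΣw=λ₁·μ_p+λ₂ = 0.190263·0.177 + 0.014124 = 0.047801 ≈ 0.0478

-0.0193


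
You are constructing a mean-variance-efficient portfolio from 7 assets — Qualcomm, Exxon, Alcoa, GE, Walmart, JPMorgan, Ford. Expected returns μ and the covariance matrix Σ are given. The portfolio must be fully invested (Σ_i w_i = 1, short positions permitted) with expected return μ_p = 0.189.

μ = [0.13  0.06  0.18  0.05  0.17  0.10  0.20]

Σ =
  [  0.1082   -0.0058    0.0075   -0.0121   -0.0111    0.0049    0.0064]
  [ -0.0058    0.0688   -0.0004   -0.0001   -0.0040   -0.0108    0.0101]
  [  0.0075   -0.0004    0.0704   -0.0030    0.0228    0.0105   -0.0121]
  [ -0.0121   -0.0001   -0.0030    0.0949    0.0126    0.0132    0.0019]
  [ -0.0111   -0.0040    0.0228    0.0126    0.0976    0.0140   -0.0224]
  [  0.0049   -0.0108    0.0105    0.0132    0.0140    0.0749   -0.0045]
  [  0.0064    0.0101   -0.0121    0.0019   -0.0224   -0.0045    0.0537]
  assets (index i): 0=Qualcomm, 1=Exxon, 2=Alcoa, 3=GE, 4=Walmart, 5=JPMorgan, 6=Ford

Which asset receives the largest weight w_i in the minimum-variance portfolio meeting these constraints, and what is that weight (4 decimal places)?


Ford (0.5017)

x=Σ⁻¹μ = [0.9782  0.4857  2.4648  0.2037  2.3227  0.8322  5.1033]
y=Σ⁻¹𝟙 = [9.4845  14.4116  12.2073  8.6377  11.6821  10.7735  23.0018]
a=μᵀx=2.108891  b=𝟙ᵀx=12.390552  c=𝟙ᵀy=90.198535  D=ac−b²=36.693068
λ₁=(c·0.189−b)/D = (90.198535·0.189−12.390552)/36.693068 = 0.126917
λ₂=(a−b·0.189)/D = (2.108891−12.390552·0.189)/36.693068 = -0.006348
w* = 0.126917·x + -0.006348·y:
  w_0 = 0.126917·0.9782 + -0.006348·9.4845 = 0.0639  (Qualcomm)
  w_1 = 0.126917·0.4857 + -0.006348·14.4116 = -0.0298  (Exxon)
  w_2 = 0.126917·2.4648 + -0.006348·12.2073 = 0.2353  (Alcoa)
  w_3 = 0.126917·0.2037 + -0.006348·8.6377 = -0.0290  (GE)
  w_4 = 0.126917·2.3227 + -0.006348·11.6821 = 0.2206  (Walmart)
  w_5 = 0.126917·0.8322 + -0.006348·10.7735 = 0.0372  (JPMorgan)
  w_6 = 0.126917·5.1033 + -0.006348·23.0018 = 0.5017  (Ford)
Σw_i=1.0000  μᵀw=0.1890
σ²=wᵀΣw=λ₁·μ_p+λ₂ = 0.126917·0.189 + -0.006348 = 0.017639 ≈ 0.0176


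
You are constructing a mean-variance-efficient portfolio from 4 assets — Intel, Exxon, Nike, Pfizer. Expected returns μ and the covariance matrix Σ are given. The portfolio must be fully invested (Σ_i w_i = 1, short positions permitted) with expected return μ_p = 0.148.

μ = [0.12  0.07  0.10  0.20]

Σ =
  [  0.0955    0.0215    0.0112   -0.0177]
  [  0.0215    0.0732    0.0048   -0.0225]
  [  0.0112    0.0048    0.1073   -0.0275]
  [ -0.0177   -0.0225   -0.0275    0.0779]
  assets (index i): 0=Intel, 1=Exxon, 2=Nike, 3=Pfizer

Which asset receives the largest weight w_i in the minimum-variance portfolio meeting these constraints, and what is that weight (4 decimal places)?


p=Σ⁻¹μ = [1.4197  1.6482  1.7292  3.9764]
q=Σ⁻¹𝟙 = [9.4991  17.6460  13.9503  25.0167]
a=μᵀp=1.253941  b=𝟙ᵀp=8.773483  c=𝟙ᵀq=66.112083  D=ac−b²=5.926646
λ₁=(c·0.148−b)/D = (66.112083·0.148−8.773483)/5.926646 = 0.170603
λ₂=(a−b·0.148)/D = (1.253941−8.773483·0.148)/5.926646 = -0.007514
w* = 0.170603·p + -0.007514·q:
  w_0 = 0.170603·1.4197 + -0.007514·9.4991 = 0.1708  (Intel)
  w_1 = 0.170603·1.6482 + -0.007514·17.6460 = 0.1486  (Exxon)
  w_2 = 0.170603·1.7292 + -0.007514·13.9503 = 0.1902  (Nike)
  w_3 = 0.170603·3.9764 + -0.007514·25.0167 = 0.4904  (Pfizer)
Σw_i=1.0000  μᵀw=0.1480
σ²=wᵀΣw=λ₁·μ_p+λ₂ = 0.170603·0.148 + -0.007514 = 0.017735 ≈ 0.0177

Pfizer (0.4904)


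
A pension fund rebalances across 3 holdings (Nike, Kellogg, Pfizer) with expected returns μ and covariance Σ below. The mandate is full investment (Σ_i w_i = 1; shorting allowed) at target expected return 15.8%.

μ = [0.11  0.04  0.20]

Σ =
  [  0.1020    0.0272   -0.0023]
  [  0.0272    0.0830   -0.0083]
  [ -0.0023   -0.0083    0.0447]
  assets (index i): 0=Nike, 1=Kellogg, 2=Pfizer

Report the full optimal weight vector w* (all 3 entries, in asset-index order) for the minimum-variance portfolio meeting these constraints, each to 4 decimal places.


0.1617  0.1716  0.6668

x=Σ⁻¹μ = [1.0199  0.6117  4.6403]
y=Σ⁻¹𝟙 = [7.1094  12.2190  25.0060]
a=μᵀx=1.064730  b=𝟙ᵀx=6.271996  c=𝟙ᵀy=44.334380  D=ac−b²=7.866209
λ₁=(c·0.158−b)/D = (44.334380·0.158−6.271996)/7.866209 = 0.093163
λ₂=(a−b·0.158)/D = (1.064730−6.271996·0.158)/7.866209 = 0.009376
w* = 0.093163·x + 0.009376·y:
  w_0 = 0.093163·1.0199 + 0.009376·7.1094 = 0.1617  (Nike)
  w_1 = 0.093163·0.6117 + 0.009376·12.2190 = 0.1716  (Kellogg)
  w_2 = 0.093163·4.6403 + 0.009376·25.0060 = 0.6668  (Pfizer)
Σw_i=1.0000  μᵀw=0.1580
σ²=wᵀΣw=λ₁·μ_p+λ₂ = 0.093163·0.158 + 0.009376 = 0.024096 ≈ 0.0241


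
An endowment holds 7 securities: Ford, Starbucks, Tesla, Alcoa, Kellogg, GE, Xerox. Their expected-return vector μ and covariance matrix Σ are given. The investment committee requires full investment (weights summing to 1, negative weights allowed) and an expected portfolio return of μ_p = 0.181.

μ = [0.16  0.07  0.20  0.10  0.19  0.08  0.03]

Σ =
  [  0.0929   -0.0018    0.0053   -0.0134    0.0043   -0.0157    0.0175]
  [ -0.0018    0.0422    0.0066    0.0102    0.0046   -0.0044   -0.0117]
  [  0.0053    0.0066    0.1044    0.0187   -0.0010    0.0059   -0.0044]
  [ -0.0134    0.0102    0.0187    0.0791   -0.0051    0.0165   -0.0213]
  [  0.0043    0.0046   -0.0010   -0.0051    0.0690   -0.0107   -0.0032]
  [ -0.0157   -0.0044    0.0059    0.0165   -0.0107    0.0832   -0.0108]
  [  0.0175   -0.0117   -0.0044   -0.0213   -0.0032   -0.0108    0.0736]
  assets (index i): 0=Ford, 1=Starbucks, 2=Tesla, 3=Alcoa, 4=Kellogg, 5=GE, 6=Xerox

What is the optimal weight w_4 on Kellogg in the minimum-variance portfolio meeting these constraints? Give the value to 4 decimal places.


g=Σ⁻¹μ = [1.7681  1.3248  1.5158  1.1687  2.9465  1.5321  0.9796]
h=Σ⁻¹𝟙 = [10.8283  26.4062  5.0839  13.4106  16.8985  17.5597  22.7064]
a=μᵀg=1.507439  b=𝟙ᵀg=11.235486  c=𝟙ᵀh=112.893668  D=ac−b²=43.944158
λ₁=(c·0.181−b)/D = (112.893668·0.181−11.235486)/43.944158 = 0.209317
λ₂=(a−b·0.181)/D = (1.507439−11.235486·0.181)/43.944158 = -0.011974
w* = 0.209317·g + -0.011974·h:
  w_0 = 0.209317·1.7681 + -0.011974·10.8283 = 0.2404  (Ford)
  w_1 = 0.209317·1.3248 + -0.011974·26.4062 = -0.0389  (Starbucks)
  w_2 = 0.209317·1.5158 + -0.011974·5.0839 = 0.2564  (Tesla)
  w_3 = 0.209317·1.1687 + -0.011974·13.4106 = 0.0841  (Alcoa)
  w_4 = 0.209317·2.9465 + -0.011974·16.8985 = 0.4144  (Kellogg)
  w_5 = 0.209317·1.5321 + -0.011974·17.5597 = 0.1104  (GE)
  w_6 = 0.209317·0.9796 + -0.011974·22.7064 = -0.0668  (Xerox)
Σw_i=1.0000  μᵀw=0.1810
σ²=wᵀΣw=λ₁·μ_p+λ₂ = 0.209317·0.181 + -0.011974 = 0.025912 ≈ 0.0259

0.4144


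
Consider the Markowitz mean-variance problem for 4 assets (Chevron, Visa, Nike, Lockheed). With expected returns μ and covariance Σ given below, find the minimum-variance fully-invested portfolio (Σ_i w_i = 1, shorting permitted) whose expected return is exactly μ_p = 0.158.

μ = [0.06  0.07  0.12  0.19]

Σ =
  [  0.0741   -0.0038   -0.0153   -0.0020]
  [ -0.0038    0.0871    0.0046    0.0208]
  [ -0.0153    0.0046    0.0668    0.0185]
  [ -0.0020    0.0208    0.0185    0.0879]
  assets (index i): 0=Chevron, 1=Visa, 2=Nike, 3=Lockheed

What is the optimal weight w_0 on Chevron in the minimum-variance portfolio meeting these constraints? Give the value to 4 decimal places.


p=Σ⁻¹μ = [1.1964  0.3489  1.5537  1.7792]
q=Σ⁻¹𝟙 = [17.6096  9.9569  16.6809  5.9103]
a=μᵀp=0.620700  b=𝟙ᵀp=4.878237  c=𝟙ᵀq=50.157827  D=ac−b²=7.335789
λ₁=(c·0.158−b)/D = (50.157827·0.158−4.878237)/7.335789 = 0.415320
λ₂=(a−b·0.158)/D = (0.620700−4.878237·0.158)/7.335789 = -0.020456
w* = 0.415320·p + -0.020456·q:
  w_0 = 0.415320·1.1964 + -0.020456·17.6096 = 0.1367  (Chevron)
  w_1 = 0.415320·0.3489 + -0.020456·9.9569 = -0.0588  (Visa)
  w_2 = 0.415320·1.5537 + -0.020456·16.6809 = 0.3040  (Nike)
  w_3 = 0.415320·1.7792 + -0.020456·5.9103 = 0.6180  (Lockheed)
Σw_i=1.0000  μᵀw=0.1580
σ²=wᵀΣw=λ₁·μ_p+λ₂ = 0.415320·0.158 + -0.020456 = 0.045165 ≈ 0.0452

0.1367


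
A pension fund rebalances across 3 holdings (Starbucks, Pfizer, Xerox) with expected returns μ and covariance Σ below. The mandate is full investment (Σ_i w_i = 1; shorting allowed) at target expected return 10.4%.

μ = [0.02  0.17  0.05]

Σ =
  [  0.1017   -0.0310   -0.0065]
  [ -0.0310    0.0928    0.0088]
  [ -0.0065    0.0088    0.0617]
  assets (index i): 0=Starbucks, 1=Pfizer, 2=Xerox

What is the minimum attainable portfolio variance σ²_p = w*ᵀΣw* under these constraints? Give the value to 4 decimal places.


g=Σ⁻¹μ = [0.8643  2.0630  0.6072]
h=Σ⁻¹𝟙 = [15.2190  14.3651  15.7619]
a=μᵀg=0.398363  b=𝟙ᵀg=3.534547  c=𝟙ᵀh=45.346037  D=ac−b²=5.571172
λ₁=(c·0.104−b)/D = (45.346037·0.104−3.534547)/5.571172 = 0.212063
λ₂=(a−b·0.104)/D = (0.398363−3.534547·0.104)/5.571172 = 0.005523
w* = 0.212063·g + 0.005523·h:
  w_0 = 0.212063·0.8643 + 0.005523·15.2190 = 0.2673  (Starbucks)
  w_1 = 0.212063·2.0630 + 0.005523·14.3651 = 0.5168  (Pfizer)
  w_2 = 0.212063·0.6072 + 0.005523·15.7619 = 0.2158  (Xerox)
Σw_i=1.0000  μᵀw=0.1040
σ²=wᵀΣw=λ₁·μ_p+λ₂ = 0.212063·0.104 + 0.005523 = 0.027578 ≈ 0.0276

0.0276


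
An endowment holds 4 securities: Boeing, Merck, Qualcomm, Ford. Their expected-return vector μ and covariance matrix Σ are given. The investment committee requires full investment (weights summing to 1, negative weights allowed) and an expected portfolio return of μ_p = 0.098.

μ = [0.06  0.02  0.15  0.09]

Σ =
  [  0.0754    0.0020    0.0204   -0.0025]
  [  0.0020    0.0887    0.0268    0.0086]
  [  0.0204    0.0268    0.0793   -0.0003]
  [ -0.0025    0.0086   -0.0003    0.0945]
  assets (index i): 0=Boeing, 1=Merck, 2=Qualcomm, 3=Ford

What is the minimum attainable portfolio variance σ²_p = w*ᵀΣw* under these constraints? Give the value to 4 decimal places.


g=Σ⁻¹μ = [0.3068  -0.4769  1.9776  1.0102]
h=Σ⁻¹𝟙 = [11.4911  7.9056  7.0210  10.1888]
a=μᵀg=0.396430  b=𝟙ᵀg=2.817729  c=𝟙ᵀh=36.606640  D=ac−b²=6.572371
λ₁=(c·0.098−b)/D = (36.606640·0.098−2.817729)/6.572371 = 0.117115
λ₂=(a−b·0.098)/D = (0.396430−2.817729·0.098)/6.572371 = 0.018303
w* = 0.117115·g + 0.018303·h:
  w_0 = 0.117115·0.3068 + 0.018303·11.4911 = 0.2463  (Boeing)
  w_1 = 0.117115·-0.4769 + 0.018303·7.9056 = 0.0888  (Merck)
  w_2 = 0.117115·1.9776 + 0.018303·7.0210 = 0.3601  (Qualcomm)
  w_3 = 0.117115·1.0102 + 0.018303·10.1888 = 0.3048  (Ford)
Σw_i=1.0000  μᵀw=0.0980
σ²=wᵀΣw=λ₁·μ_p+λ₂ = 0.117115·0.098 + 0.018303 = 0.029780 ≈ 0.0298

0.0298


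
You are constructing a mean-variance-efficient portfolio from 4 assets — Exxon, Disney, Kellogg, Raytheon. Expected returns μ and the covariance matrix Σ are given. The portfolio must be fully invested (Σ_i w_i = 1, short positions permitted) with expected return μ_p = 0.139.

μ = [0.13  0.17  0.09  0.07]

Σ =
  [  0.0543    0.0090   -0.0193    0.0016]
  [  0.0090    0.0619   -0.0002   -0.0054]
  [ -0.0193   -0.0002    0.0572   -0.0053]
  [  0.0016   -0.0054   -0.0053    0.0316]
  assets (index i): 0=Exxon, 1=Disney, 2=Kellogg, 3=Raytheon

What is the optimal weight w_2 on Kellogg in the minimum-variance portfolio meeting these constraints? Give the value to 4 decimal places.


0.1919

g=Σ⁻¹μ = [2.8821  2.5971  2.8318  2.9880]
h=Σ⁻¹𝟙 = [25.1622  15.9113  29.5536  38.0473]
a=μᵀg=1.280217  b=𝟙ᵀg=11.299128  c=𝟙ᵀh=108.674301  D=ac−b²=11.456345
λ₁=(c·0.139−b)/D = (108.674301·0.139−11.299128)/11.456345 = 0.332270
λ₂=(a−b·0.139)/D = (1.280217−11.299128·0.139)/11.456345 = -0.025345
w* = 0.332270·g + -0.025345·h:
  w_0 = 0.332270·2.8821 + -0.025345·25.1622 = 0.3199  (Exxon)
  w_1 = 0.332270·2.5971 + -0.025345·15.9113 = 0.4597  (Disney)
  w_2 = 0.332270·2.8318 + -0.025345·29.5536 = 0.1919  (Kellogg)
  w_3 = 0.332270·2.9880 + -0.025345·38.0473 = 0.0285  (Raytheon)
Σw_i=1.0000  μᵀw=0.1390
σ²=wᵀΣw=λ₁·μ_p+λ₂ = 0.332270·0.139 + -0.025345 = 0.020840 ≈ 0.0208


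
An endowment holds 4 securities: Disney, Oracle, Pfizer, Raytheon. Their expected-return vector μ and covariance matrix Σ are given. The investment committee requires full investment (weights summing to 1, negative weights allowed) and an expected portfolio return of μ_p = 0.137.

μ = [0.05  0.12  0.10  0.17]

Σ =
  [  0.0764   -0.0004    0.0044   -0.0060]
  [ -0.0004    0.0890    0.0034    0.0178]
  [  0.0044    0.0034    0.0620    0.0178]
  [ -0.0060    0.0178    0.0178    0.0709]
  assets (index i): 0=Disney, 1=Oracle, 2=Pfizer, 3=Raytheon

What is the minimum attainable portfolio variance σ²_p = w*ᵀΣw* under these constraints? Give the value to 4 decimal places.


0.0333

g=Σ⁻¹μ = [0.7623  0.9165  0.9351  1.9974]
h=Σ⁻¹𝟙 = [13.2427  8.8361  11.8226  10.0385]
a=μᵀg=0.581163  b=𝟙ᵀg=4.611283  c=𝟙ᵀh=43.940018  D=ac−b²=4.272378
λ₁=(c·0.137−b)/D = (43.940018·0.137−4.611283)/4.272378 = 0.329676
λ₂=(a−b·0.137)/D = (0.581163−4.611283·0.137)/4.272378 = -0.011840
w* = 0.329676·g + -0.011840·h:
  w_0 = 0.329676·0.7623 + -0.011840·13.2427 = 0.0945  (Disney)
  w_1 = 0.329676·0.9165 + -0.011840·8.8361 = 0.1975  (Oracle)
  w_2 = 0.329676·0.9351 + -0.011840·11.8226 = 0.1683  (Pfizer)
  w_3 = 0.329676·1.9974 + -0.011840·10.0385 = 0.5396  (Raytheon)
Σw_i=1.0000  μᵀw=0.1370
σ²=wᵀΣw=λ₁·μ_p+λ₂ = 0.329676·0.137 + -0.011840 = 0.033326 ≈ 0.0333


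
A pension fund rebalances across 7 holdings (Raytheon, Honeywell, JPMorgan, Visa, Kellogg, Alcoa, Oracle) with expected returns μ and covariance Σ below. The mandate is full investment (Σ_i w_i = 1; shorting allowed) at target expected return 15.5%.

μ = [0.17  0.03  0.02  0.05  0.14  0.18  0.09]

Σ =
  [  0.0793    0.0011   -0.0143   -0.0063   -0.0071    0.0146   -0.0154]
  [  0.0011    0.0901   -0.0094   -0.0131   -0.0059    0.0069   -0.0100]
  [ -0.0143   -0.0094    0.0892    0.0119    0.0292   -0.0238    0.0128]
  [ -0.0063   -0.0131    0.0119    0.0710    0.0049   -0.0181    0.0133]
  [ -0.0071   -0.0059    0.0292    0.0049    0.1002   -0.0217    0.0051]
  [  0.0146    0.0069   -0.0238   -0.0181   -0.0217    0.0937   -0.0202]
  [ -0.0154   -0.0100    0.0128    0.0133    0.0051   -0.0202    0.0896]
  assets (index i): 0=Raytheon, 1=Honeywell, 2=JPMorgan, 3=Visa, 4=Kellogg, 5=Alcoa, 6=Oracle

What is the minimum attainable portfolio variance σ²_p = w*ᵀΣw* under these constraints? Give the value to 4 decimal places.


g=Σ⁻¹μ = [2.3108  0.6278  0.3285  1.1869  1.9294  2.6485  1.7359]
h=Σ⁻¹𝟙 = [16.4028  15.6860  12.5459  17.6878  10.9694  19.3499  15.0508]
a=μᵀg=1.380650  b=𝟙ᵀg=10.767641  c=𝟙ᵀh=107.692713  D=ac−b²=32.743867
λ₁=(c·0.155−b)/D = (107.692713·0.155−10.767641)/32.743867 = 0.180942
λ₂=(a−b·0.155)/D = (1.380650−10.767641·0.155)/32.743867 = -0.008806
w* = 0.180942·g + -0.008806·h:
  w_0 = 0.180942·2.3108 + -0.008806·16.4028 = 0.2737  (Raytheon)
  w_1 = 0.180942·0.6278 + -0.008806·15.6860 = -0.0245  (Honeywell)
  w_2 = 0.180942·0.3285 + -0.008806·12.5459 = -0.0510  (JPMorgan)
  w_3 = 0.180942·1.1869 + -0.008806·17.6878 = 0.0590  (Visa)
  w_4 = 0.180942·1.9294 + -0.008806·10.9694 = 0.2525  (Kellogg)
  w_5 = 0.180942·2.6485 + -0.008806·19.3499 = 0.3088  (Alcoa)
  w_6 = 0.180942·1.7359 + -0.008806·15.0508 = 0.1816  (Oracle)
Σw_i=1.0000  μᵀw=0.1550
σ²=wᵀΣw=λ₁·μ_p+λ₂ = 0.180942·0.155 + -0.008806 = 0.019240 ≈ 0.0192

0.0192


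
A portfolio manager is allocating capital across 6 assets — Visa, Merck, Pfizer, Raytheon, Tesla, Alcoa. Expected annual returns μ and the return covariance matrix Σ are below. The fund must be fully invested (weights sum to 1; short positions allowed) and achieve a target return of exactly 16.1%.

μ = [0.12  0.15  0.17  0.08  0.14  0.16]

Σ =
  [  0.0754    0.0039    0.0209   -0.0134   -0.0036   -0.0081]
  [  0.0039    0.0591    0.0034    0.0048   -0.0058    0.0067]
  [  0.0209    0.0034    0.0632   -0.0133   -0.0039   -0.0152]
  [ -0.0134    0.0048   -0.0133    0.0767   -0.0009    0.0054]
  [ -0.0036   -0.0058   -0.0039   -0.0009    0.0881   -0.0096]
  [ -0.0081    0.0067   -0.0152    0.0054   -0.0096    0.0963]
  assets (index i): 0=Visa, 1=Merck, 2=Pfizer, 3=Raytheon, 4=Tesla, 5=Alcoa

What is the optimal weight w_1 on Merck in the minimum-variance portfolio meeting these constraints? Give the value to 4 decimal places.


0.2225

x=Σ⁻¹μ = [1.2229  2.1085  3.1719  1.5420  2.1791  2.2491]
y=Σ⁻¹𝟙 = [12.5827  13.5493  18.7984  16.8383  15.2918  14.0472]
a=μᵀx=1.790541  b=𝟙ᵀx=12.473525  c=𝟙ᵀy=91.107769  D=ac−b²=7.543351
λ₁=(c·0.161−b)/D = (91.107769·0.161−12.473525)/7.543351 = 0.290962
λ₂=(a−b·0.161)/D = (1.790541−12.473525·0.161)/7.543351 = -0.028859
w* = 0.290962·x + -0.028859·y:
  w_0 = 0.290962·1.2229 + -0.028859·12.5827 = -0.0073  (Visa)
  w_1 = 0.290962·2.1085 + -0.028859·13.5493 = 0.2225  (Merck)
  w_2 = 0.290962·3.1719 + -0.028859·18.7984 = 0.3804  (Pfizer)
  w_3 = 0.290962·1.5420 + -0.028859·16.8383 = -0.0373  (Raytheon)
  w_4 = 0.290962·2.1791 + -0.028859·15.2918 = 0.1927  (Tesla)
  w_5 = 0.290962·2.2491 + -0.028859·14.0472 = 0.2490  (Alcoa)
Σw_i=1.0000  μᵀw=0.1610
σ²=wᵀΣw=λ₁·μ_p+λ₂ = 0.290962·0.161 + -0.028859 = 0.017985 ≈ 0.0180


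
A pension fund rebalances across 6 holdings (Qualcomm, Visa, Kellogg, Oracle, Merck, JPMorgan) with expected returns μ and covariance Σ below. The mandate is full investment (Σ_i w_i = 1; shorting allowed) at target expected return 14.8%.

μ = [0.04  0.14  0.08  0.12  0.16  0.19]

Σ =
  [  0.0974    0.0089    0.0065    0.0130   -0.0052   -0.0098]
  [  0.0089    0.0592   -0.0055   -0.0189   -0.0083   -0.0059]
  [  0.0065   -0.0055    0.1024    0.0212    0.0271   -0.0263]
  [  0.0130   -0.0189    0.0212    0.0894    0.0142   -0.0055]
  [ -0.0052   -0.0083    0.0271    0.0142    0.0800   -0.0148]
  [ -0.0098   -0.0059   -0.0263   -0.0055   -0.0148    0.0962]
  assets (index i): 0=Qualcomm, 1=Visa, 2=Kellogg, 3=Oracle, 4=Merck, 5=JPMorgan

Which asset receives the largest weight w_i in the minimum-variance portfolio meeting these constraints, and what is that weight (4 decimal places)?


Visa (0.3109)

g=Σ⁻¹μ = [0.2280  3.5561  0.7182  1.6907  2.3721  2.8743]
h=Σ⁻¹𝟙 = [8.4391  23.9456  9.0676  11.8020  13.6934  17.9837]
a=μᵀg=1.692975  b=𝟙ᵀg=11.439440  c=𝟙ᵀh=84.931367  D=ac−b²=12.925882
λ₁=(c·0.148−b)/D = (84.931367·0.148−11.439440)/12.925882 = 0.087453
λ₂=(a−b·0.148)/D = (1.692975−11.439440·0.148)/12.925882 = -0.000005
w* = 0.087453·g + -0.000005·h:
  w_0 = 0.087453·0.2280 + -0.000005·8.4391 = 0.0199  (Qualcomm)
  w_1 = 0.087453·3.5561 + -0.000005·23.9456 = 0.3109  (Visa)
  w_2 = 0.087453·0.7182 + -0.000005·9.0676 = 0.0628  (Kellogg)
  w_3 = 0.087453·1.6907 + -0.000005·11.8020 = 0.1478  (Oracle)
  w_4 = 0.087453·2.3721 + -0.000005·13.6934 = 0.2074  (Merck)
  w_5 = 0.087453·2.8743 + -0.000005·17.9837 = 0.2513  (JPMorgan)
Σw_i=1.0000  μᵀw=0.1480
σ²=wᵀΣw=λ₁·μ_p+λ₂ = 0.087453·0.148 + -0.000005 = 0.012938 ≈ 0.0129


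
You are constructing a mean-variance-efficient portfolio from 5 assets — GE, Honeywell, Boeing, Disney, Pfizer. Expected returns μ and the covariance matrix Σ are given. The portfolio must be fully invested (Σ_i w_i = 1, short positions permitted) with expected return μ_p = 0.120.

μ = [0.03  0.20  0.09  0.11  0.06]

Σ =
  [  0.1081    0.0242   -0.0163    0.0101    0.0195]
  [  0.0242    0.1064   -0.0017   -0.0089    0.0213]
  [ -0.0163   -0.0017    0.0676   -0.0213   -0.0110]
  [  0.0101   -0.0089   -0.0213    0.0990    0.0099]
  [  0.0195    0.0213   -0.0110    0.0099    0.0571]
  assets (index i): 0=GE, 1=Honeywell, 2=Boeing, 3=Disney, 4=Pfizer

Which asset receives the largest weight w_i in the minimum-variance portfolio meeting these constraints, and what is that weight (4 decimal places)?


p=Σ⁻¹μ = [-0.1077  1.9896  1.9544  1.6784  0.4309]
q=Σ⁻¹𝟙 = [7.4528  6.2365  23.3968  13.4536  14.8162]
a=μᵀp=0.781046  b=𝟙ᵀp=5.945467  c=𝟙ᵀq=65.355889  D=ac−b²=15.697346
λ₁=(c·0.120−b)/D = (65.355889·0.120−5.945467)/15.697346 = 0.120864
λ₂=(a−b·0.120)/D = (0.781046−5.945467·0.120)/15.697346 = 0.004306
w* = 0.120864·p + 0.004306·q:
  w_0 = 0.120864·-0.1077 + 0.004306·7.4528 = 0.0191  (GE)
  w_1 = 0.120864·1.9896 + 0.004306·6.2365 = 0.2673  (Honeywell)
  w_2 = 0.120864·1.9544 + 0.004306·23.3968 = 0.3370  (Boeing)
  w_3 = 0.120864·1.6784 + 0.004306·13.4536 = 0.2608  (Disney)
  w_4 = 0.120864·0.4309 + 0.004306·14.8162 = 0.1159  (Pfizer)
Σw_i=1.0000  μᵀw=0.1200
σ²=wᵀΣw=λ₁·μ_p+λ₂ = 0.120864·0.120 + 0.004306 = 0.018809 ≈ 0.0188

Boeing (0.3370)


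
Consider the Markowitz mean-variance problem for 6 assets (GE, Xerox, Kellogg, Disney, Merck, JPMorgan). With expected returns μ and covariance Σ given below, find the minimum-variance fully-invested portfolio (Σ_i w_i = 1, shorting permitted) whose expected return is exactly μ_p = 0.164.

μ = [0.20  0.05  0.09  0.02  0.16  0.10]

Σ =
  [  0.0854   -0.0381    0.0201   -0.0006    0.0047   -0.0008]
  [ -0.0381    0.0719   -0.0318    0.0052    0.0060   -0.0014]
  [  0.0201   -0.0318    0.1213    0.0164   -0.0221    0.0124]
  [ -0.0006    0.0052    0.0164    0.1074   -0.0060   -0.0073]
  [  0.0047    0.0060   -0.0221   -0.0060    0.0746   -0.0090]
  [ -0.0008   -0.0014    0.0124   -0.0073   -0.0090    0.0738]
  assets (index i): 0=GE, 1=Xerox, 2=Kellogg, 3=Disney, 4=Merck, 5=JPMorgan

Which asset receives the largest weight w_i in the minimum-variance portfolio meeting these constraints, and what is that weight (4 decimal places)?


GE (0.4521)

p=Σ⁻¹μ = [3.1732  2.7262  1.1704  0.1241  2.2673  1.5332]
q=Σ⁻¹𝟙 = [20.9916  29.0176  12.6707  7.9945  15.9469  14.9347]
a=μᵀp=1.394852  b=𝟙ᵀp=10.994421  c=𝟙ᵀq=101.555945  D=ac−b²=20.778193
λ₁=(c·0.164−b)/D = (101.555945·0.164−10.994421)/20.778193 = 0.272437
λ₂=(a−b·0.164)/D = (1.394852−10.994421·0.164)/20.778193 = -0.019647
w* = 0.272437·p + -0.019647·q:
  w_0 = 0.272437·3.1732 + -0.019647·20.9916 = 0.4521  (GE)
  w_1 = 0.272437·2.7262 + -0.019647·29.0176 = 0.1726  (Xerox)
  w_2 = 0.272437·1.1704 + -0.019647·12.6707 = 0.0699  (Kellogg)
  w_3 = 0.272437·0.1241 + -0.019647·7.9945 = -0.1233  (Disney)
  w_4 = 0.272437·2.2673 + -0.019647·15.9469 = 0.3044  (Merck)
  w_5 = 0.272437·1.5332 + -0.019647·14.9347 = 0.1243  (JPMorgan)
Σw_i=1.0000  μᵀw=0.1640
σ²=wᵀΣw=λ₁·μ_p+λ₂ = 0.272437·0.164 + -0.019647 = 0.025033 ≈ 0.0250


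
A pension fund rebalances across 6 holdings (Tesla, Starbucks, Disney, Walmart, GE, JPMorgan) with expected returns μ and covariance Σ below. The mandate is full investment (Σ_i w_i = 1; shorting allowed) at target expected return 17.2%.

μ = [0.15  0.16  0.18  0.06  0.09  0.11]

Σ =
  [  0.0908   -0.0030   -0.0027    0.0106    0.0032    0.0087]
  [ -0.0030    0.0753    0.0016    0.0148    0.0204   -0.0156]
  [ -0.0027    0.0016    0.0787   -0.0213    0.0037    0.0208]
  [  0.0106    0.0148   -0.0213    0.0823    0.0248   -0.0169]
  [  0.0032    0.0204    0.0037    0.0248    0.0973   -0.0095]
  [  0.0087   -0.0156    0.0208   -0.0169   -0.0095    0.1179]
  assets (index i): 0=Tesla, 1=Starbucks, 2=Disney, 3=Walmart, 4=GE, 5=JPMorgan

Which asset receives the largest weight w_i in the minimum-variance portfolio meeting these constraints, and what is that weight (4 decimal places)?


Disney (0.3980)

p=Σ⁻¹μ = [1.6040  2.0864  2.3019  0.8483  0.2114  0.8232]
q=Σ⁻¹𝟙 = [9.2521  11.4528  13.6516  12.9049  4.6552  9.1309]
a=μᵀp=1.149237  b=𝟙ᵀp=7.875217  c=𝟙ᵀq=61.047483  D=ac−b²=8.138995
λ₁=(c·0.172−b)/D = (61.047483·0.172−7.875217)/8.138995 = 0.322515
λ₂=(a−b·0.172)/D = (1.149237−7.875217·0.172)/8.138995 = -0.025224
w* = 0.322515·p + -0.025224·q:
  w_0 = 0.322515·1.6040 + -0.025224·9.2521 = 0.2839  (Tesla)
  w_1 = 0.322515·2.0864 + -0.025224·11.4528 = 0.3840  (Starbucks)
  w_2 = 0.322515·2.3019 + -0.025224·13.6516 = 0.3980  (Disney)
  w_3 = 0.322515·0.8483 + -0.025224·12.9049 = -0.0519  (Walmart)
  w_4 = 0.322515·0.2114 + -0.025224·4.6552 = -0.0492  (GE)
  w_5 = 0.322515·0.8232 + -0.025224·9.1309 = 0.0352  (JPMorgan)
Σw_i=1.0000  μᵀw=0.1720
σ²=wᵀΣw=λ₁·μ_p+λ₂ = 0.322515·0.172 + -0.025224 = 0.030248 ≈ 0.0302


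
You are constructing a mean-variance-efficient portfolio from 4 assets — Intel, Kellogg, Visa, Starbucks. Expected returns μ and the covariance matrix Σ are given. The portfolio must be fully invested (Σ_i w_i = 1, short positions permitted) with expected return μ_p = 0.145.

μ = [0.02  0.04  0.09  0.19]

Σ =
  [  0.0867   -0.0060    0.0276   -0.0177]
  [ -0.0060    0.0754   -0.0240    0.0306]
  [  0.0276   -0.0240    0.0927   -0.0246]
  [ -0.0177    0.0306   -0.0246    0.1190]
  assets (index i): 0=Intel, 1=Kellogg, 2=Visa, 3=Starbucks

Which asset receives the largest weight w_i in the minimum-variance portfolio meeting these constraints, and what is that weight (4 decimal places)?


Starbucks (0.5617)

u=Σ⁻¹μ = [0.1555  0.2610  1.4857  1.8598]
v=Σ⁻¹𝟙 = [9.9147  14.8949  14.0686  8.9562]
a=μᵀu=0.500619  b=𝟙ᵀu=3.761945  c=𝟙ᵀv=47.834341  D=ac−b²=9.794543
λ₁=(c·0.145−b)/D = (47.834341·0.145−3.761945)/9.794543 = 0.324061
λ₂=(a−b·0.145)/D = (0.500619−3.761945·0.145)/9.794543 = -0.004580
w* = 0.324061·u + -0.004580·v:
  w_0 = 0.324061·0.1555 + -0.004580·9.9147 = 0.0050  (Intel)
  w_1 = 0.324061·0.2610 + -0.004580·14.8949 = 0.0164  (Kellogg)
  w_2 = 0.324061·1.4857 + -0.004580·14.0686 = 0.4170  (Visa)
  w_3 = 0.324061·1.8598 + -0.004580·8.9562 = 0.5617  (Starbucks)
Σw_i=1.0000  μᵀw=0.1450
σ²=wᵀΣw=λ₁·μ_p+λ₂ = 0.324061·0.145 + -0.004580 = 0.042408 ≈ 0.0424


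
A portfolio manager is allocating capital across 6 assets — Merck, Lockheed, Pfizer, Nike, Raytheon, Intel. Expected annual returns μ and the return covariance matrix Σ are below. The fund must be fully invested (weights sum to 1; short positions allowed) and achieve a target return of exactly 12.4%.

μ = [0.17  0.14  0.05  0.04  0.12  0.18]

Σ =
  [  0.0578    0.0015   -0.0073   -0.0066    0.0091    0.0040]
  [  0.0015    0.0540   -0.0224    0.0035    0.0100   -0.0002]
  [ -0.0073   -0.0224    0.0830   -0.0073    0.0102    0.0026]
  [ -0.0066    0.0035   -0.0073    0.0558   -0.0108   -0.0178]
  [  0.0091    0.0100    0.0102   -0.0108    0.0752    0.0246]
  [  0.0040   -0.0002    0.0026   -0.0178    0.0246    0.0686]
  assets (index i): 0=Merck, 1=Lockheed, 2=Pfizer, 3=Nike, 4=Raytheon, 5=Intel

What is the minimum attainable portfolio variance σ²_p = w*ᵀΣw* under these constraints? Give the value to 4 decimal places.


0.0093

g=Σ⁻¹μ = [3.1404  3.1694  1.8373  2.0486  -0.1284  2.9580]
h=Σ⁻¹𝟙 = [21.0204  24.9950  22.2585  28.2812  2.2169  19.1241]
a=μᵀg=1.668430  b=𝟙ᵀg=13.025318  c=𝟙ᵀh=117.896167  D=ac−b²=27.042574
λ₁=(c·0.124−b)/D = (117.896167·0.124−13.025318)/27.042574 = 0.058937
λ₂=(a−b·0.124)/D = (1.668430−13.025318·0.124)/27.042574 = 0.001971
w* = 0.058937·g + 0.001971·h:
  w_0 = 0.058937·3.1404 + 0.001971·21.0204 = 0.2265  (Merck)
  w_1 = 0.058937·3.1694 + 0.001971·24.9950 = 0.2361  (Lockheed)
  w_2 = 0.058937·1.8373 + 0.001971·22.2585 = 0.1521  (Pfizer)
  w_3 = 0.058937·2.0486 + 0.001971·28.2812 = 0.1765  (Nike)
  w_4 = 0.058937·-0.1284 + 0.001971·2.2169 = -0.0032  (Raytheon)
  w_5 = 0.058937·2.9580 + 0.001971·19.1241 = 0.2120  (Intel)
Σw_i=1.0000  μᵀw=0.1240
σ²=wᵀΣw=λ₁·μ_p+λ₂ = 0.058937·0.124 + 0.001971 = 0.009279 ≈ 0.0093
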